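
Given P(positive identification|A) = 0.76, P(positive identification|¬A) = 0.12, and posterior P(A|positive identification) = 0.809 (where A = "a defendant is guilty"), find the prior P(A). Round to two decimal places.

Bayes' rule in odds form gives O(A|E) = O(A)·[P(E|A)/P(E|¬A)], hence O(A) = O(A|E)/LR.
Posterior odds = 0.809/(1−0.809) = 4.2356. LR = 0.76/0.12 = 6.3333.
Prior odds = 4.2356/6.3333 = 0.6688, so P(A) = 0.6688/(1+0.6688) ≈ 0.40.

P(A) = 0.40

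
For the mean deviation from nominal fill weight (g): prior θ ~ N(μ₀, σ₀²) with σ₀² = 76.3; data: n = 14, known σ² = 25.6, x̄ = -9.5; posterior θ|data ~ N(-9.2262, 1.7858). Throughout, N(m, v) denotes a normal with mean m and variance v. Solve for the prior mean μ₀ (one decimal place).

μ₀ = 2.2

With known observation variance, the Normal–Normal posterior has precision τ_n = τ₀ + n/σ² and mean μ_n = (τ₀μ₀ + (n/σ²)x̄)/τ_n.
Here τ₀ = 1/76.3 = 0.013106 and τ_data = 14/25.6 = 0.546875, so τ_n = 0.559981.
Rearranging for μ₀: μ₀ = (μ_n·τ_n − τ_data·x̄)/τ₀ = (-9.2262·0.559981 − 0.546875·-9.5) / 0.013106 = 0.028816/0.013106 ≈ 2.2.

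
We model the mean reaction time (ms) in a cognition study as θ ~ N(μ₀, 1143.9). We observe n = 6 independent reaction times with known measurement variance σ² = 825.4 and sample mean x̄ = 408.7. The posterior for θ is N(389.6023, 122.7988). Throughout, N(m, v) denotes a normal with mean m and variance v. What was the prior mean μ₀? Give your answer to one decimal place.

The posterior mean is a precision-weighted average: μ_n = (τ₀μ₀ + τ_data·x̄)/(τ₀+τ_data), with τ₀=1/σ₀² and τ_data=n/σ².
Here τ₀ = 1/1143.9 = 0.000874 and τ_data = 6/825.4 = 0.007269, so τ_n = 0.008143.
Rearranging for μ₀: μ₀ = (μ_n·τ_n − τ_data·x̄)/τ₀ = (389.6023·0.008143 − 0.007269·408.7) / 0.000874 = 0.201691/0.000874 ≈ 230.8.

μ₀ = 230.8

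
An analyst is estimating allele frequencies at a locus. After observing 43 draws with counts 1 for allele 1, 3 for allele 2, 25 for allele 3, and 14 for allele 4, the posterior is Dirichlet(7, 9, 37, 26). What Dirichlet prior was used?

Dirichlet(6, 6, 12, 12)

For a Dirichlet(α) prior with multinomial counts c, the posterior is Dirichlet(α + c) componentwise.
Subtract each count from the matching posterior parameter: 7−1=6, 9−3=6, 37−25=12, 26−14=12.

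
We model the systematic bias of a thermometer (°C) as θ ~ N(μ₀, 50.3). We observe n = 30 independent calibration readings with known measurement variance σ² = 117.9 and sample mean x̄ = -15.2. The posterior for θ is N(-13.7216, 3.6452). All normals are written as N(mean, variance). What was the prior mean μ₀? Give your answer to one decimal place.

The posterior mean is a precision-weighted average: μ_n = (τ₀μ₀ + τ_data·x̄)/(τ₀+τ_data), with τ₀=1/σ₀² and τ_data=n/σ².
Here τ₀ = 1/50.3 = 0.019881 and τ_data = 30/117.9 = 0.254453, so τ_n = 0.274334.
Rearranging for μ₀: μ₀ = (μ_n·τ_n − τ_data·x̄)/τ₀ = (-13.7216·0.274334 − 0.254453·-15.2) / 0.019881 = 0.103384/0.019881 ≈ 5.2.

μ₀ = 5.2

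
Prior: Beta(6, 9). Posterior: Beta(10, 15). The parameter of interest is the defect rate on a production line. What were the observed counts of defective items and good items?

4 defective items and 6 good items

Beta is conjugate to the binomial likelihood: posterior = Beta(a+s, b+f).
So s = 10 − 6 = 4 and f = 15 − 9 = 6.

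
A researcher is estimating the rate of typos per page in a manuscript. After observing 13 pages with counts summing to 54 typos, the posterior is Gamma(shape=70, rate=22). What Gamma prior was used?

A Gamma(α, β) prior (rate parametrization) on a Poisson rate with n observations summing to S gives posterior Gamma(α+S, β+n).
So α = 70 − 54 = 16 and β = 22 − 13 = 9.

Gamma(shape=16, rate=9)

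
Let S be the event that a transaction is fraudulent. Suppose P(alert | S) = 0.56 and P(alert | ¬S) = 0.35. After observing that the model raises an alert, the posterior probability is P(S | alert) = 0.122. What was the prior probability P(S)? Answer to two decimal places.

P(S) = 0.08

In odds form, posterior odds = prior odds × likelihood ratio, so prior odds = posterior odds ÷ LR.
Posterior odds = 0.122/(1−0.122) = 0.1390. LR = 0.56/0.35 = 1.6000.
Prior odds = 0.1390/1.6000 = 0.0869, so P(S) = 0.0869/(1+0.0869) ≈ 0.08.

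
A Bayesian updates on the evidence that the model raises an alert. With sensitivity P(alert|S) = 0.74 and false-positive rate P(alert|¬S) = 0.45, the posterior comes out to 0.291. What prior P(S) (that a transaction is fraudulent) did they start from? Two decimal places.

In odds form, posterior odds = prior odds × likelihood ratio, so prior odds = posterior odds ÷ LR.
Posterior odds = 0.291/(1−0.291) = 0.4104. LR = 0.74/0.45 = 1.6444.
Prior odds = 0.4104/1.6444 = 0.2496, so P(S) = 0.2496/(1+0.2496) ≈ 0.20.

P(S) = 0.20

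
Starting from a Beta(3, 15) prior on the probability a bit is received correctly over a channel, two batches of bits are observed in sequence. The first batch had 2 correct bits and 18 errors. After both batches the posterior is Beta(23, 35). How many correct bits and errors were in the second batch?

Because Beta–binomial updating is additive in the counts, the combined data contributed (α_post−α_prior, β_post−β_prior) successes and failures.
Total across both batches: 23−3=20 correct bits, 35−15=20 errors.
Subtract the first batch: 20−2=18 correct bits and 20−18=2 errors.

18 correct bits and 2 errors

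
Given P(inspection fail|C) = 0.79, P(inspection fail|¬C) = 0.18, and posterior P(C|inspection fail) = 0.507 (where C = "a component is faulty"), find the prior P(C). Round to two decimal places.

P(C) = 0.19

In odds form, posterior odds = prior odds × likelihood ratio, so prior odds = posterior odds ÷ LR.
Posterior odds = 0.507/(1−0.507) = 1.0284. LR = 0.79/0.18 = 4.3889.
Prior odds = 1.0284/4.3889 = 0.2343, so P(C) = 0.2343/(1+0.2343) ≈ 0.19.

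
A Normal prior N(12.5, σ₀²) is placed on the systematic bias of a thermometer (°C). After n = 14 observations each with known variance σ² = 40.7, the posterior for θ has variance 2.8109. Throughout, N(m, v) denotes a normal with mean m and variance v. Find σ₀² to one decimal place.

For the Normal–Normal model with known σ², precisions add: τ_n = τ₀ + n/σ².
So 1/σ₀² = 1/2.8109 − 14/40.7 = 0.355758 − 0.343980 = 0.011778.
Hence σ₀² = 1/0.011778 ≈ 84.9.

σ₀² = 84.9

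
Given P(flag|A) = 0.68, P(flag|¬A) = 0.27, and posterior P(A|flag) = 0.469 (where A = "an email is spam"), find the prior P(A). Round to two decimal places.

P(A) = 0.26

Bayes' rule in odds form gives O(A|E) = O(A)·[P(E|A)/P(E|¬A)], hence O(A) = O(A|E)/LR.
Posterior odds = 0.469/(1−0.469) = 0.8832. LR = 0.68/0.27 = 2.5185.
Prior odds = 0.8832/2.5185 = 0.3507, so P(A) = 0.3507/(1+0.3507) ≈ 0.26.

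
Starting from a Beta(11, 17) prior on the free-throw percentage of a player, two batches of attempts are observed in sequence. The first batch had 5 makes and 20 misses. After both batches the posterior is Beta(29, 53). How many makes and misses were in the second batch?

13 makes and 16 misses

Because Beta–binomial updating is additive in the counts, the combined data contributed (α_post−α_prior, β_post−β_prior) successes and failures.
Total across both batches: 29−11=18 makes, 53−17=36 misses.
Subtract the first batch: 18−5=13 makes and 36−20=16 misses.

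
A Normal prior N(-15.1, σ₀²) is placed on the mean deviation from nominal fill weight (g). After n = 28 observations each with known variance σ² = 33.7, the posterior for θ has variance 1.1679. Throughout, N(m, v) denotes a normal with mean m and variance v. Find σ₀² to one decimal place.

σ₀² = 39.4

For the Normal–Normal model with known σ², precisions add: τ_n = τ₀ + n/σ².
So 1/σ₀² = 1/1.1679 − 28/33.7 = 0.856238 − 0.830861 = 0.025377.
Hence σ₀² = 1/0.025377 ≈ 39.4.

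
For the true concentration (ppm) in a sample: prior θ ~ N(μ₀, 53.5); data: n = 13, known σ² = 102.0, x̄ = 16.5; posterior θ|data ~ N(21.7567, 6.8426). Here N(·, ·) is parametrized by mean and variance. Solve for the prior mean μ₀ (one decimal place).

μ₀ = 57.6

The posterior mean is a precision-weighted average: μ_n = (τ₀μ₀ + τ_data·x̄)/(τ₀+τ_data), with τ₀=1/σ₀² and τ_data=n/σ².
Here τ₀ = 1/53.5 = 0.018692 and τ_data = 13/102.0 = 0.127451, so τ_n = 0.146143.
Rearranging for μ₀: μ₀ = (μ_n·τ_n − τ_data·x̄)/τ₀ = (21.7567·0.146143 − 0.127451·16.5) / 0.018692 = 1.076648/0.018692 ≈ 57.6.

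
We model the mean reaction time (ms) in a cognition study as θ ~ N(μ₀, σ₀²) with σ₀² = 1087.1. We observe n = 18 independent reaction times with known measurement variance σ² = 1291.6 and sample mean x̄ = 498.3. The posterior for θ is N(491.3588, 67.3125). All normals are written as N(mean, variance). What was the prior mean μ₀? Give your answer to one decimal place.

μ₀ = 386.2

The posterior mean is a precision-weighted average: μ_n = (τ₀μ₀ + τ_data·x̄)/(τ₀+τ_data), with τ₀=1/σ₀² and τ_data=n/σ².
Here τ₀ = 1/1087.1 = 0.000920 and τ_data = 18/1291.6 = 0.013936, so τ_n = 0.014856.
Rearranging for μ₀: μ₀ = (μ_n·τ_n − τ_data·x̄)/τ₀ = (491.3588·0.014856 − 0.013936·498.3) / 0.000920 = 0.355318/0.000920 ≈ 386.2.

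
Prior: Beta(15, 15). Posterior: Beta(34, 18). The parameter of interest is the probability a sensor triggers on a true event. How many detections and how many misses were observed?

A Beta(a, b) prior with s successes and f failures in binomial data gives a Beta(a+s, b+f) posterior.
So s = 34 − 15 = 19 and f = 18 − 15 = 3.

19 detections and 3 misses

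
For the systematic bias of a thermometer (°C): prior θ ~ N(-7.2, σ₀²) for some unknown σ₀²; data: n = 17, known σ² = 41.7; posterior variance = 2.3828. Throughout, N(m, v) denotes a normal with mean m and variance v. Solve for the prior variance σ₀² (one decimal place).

For the Normal–Normal model with known σ², precisions add: τ_n = τ₀ + n/σ².
So 1/σ₀² = 1/2.3828 − 17/41.7 = 0.419674 − 0.407674 = 0.012000.
Hence σ₀² = 1/0.012000 ≈ 83.3.

σ₀² = 83.3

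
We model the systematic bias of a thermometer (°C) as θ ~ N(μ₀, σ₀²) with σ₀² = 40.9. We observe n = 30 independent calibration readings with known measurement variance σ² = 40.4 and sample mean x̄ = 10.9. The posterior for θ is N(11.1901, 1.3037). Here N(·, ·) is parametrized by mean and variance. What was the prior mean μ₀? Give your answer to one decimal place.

With known observation variance, the Normal–Normal posterior has precision τ_n = τ₀ + n/σ² and mean μ_n = (τ₀μ₀ + (n/σ²)x̄)/τ_n.
Here τ₀ = 1/40.9 = 0.024450 and τ_data = 30/40.4 = 0.742574, so τ_n = 0.767024.
Rearranging for μ₀: μ₀ = (μ_n·τ_n − τ_data·x̄)/τ₀ = (11.1901·0.767024 − 0.742574·10.9) / 0.024450 = 0.489019/0.024450 ≈ 20.0.

μ₀ = 20.0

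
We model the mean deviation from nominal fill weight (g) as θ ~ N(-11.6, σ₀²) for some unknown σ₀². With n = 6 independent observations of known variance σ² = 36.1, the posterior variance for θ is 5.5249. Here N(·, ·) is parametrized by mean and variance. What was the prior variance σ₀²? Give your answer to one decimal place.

For the Normal–Normal model with known σ², precisions add: τ_n = τ₀ + n/σ².
So 1/σ₀² = 1/5.5249 − 6/36.1 = 0.180999 − 0.166205 = 0.014794.
Hence σ₀² = 1/0.014794 ≈ 67.6.

σ₀² = 67.6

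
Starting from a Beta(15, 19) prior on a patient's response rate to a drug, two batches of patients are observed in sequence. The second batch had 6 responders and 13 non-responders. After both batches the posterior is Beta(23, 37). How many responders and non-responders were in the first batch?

Because Beta–binomial updating is additive in the counts, the combined data contributed (α_post−α_prior, β_post−β_prior) successes and failures.
Total across both batches: 23−15=8 responders, 37−19=18 non-responders.
Subtract the second batch: 8−6=2 responders and 18−13=5 non-responders.

2 responders and 5 non-responders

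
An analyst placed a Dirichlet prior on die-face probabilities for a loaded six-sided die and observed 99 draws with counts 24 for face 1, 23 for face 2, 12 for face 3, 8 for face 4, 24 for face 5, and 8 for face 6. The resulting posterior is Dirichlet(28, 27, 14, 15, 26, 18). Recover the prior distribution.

Dirichlet(4, 4, 2, 7, 2, 10)

For a Dirichlet(α) prior with multinomial counts c, the posterior is Dirichlet(α + c) componentwise.
Subtract each count from the matching posterior parameter: 28−24=4, 27−23=4, 14−12=2, 15−8=7, 26−24=2, 18−8=10.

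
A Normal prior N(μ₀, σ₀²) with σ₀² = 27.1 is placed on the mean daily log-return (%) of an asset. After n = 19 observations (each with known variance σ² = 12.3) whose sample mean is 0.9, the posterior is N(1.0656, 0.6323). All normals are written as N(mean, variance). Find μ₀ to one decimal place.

μ₀ = 8.0

The posterior mean is a precision-weighted average: μ_n = (τ₀μ₀ + τ_data·x̄)/(τ₀+τ_data), with τ₀=1/σ₀² and τ_data=n/σ².
Here τ₀ = 1/27.1 = 0.036900 and τ_data = 19/12.3 = 1.544715, so τ_n = 1.581615.
Rearranging for μ₀: μ₀ = (μ_n·τ_n − τ_data·x̄)/τ₀ = (1.0656·1.581615 − 1.544715·0.9) / 0.036900 = 0.295125/0.036900 ≈ 8.0.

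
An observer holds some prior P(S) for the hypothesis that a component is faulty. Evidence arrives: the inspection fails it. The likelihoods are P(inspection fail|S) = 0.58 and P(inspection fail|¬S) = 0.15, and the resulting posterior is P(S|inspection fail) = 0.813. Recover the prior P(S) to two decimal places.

P(S) = 0.53

Bayes' rule in odds form gives O(S|E) = O(S)·[P(E|S)/P(E|¬S)], hence O(S) = O(S|E)/LR.
Posterior odds = 0.813/(1−0.813) = 4.3476. LR = 0.58/0.15 = 3.8667.
Prior odds = 4.3476/3.8667 = 1.1244, so P(S) = 1.1244/(1+1.1244) ≈ 0.53.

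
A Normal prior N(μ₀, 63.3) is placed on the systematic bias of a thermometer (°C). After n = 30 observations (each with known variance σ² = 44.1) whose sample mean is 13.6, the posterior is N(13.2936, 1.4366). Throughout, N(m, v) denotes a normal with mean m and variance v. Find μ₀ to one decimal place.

μ₀ = 0.1

The posterior mean is a precision-weighted average: μ_n = (τ₀μ₀ + τ_data·x̄)/(τ₀+τ_data), with τ₀=1/σ₀² and τ_data=n/σ².
Here τ₀ = 1/63.3 = 0.015798 and τ_data = 30/44.1 = 0.680272, so τ_n = 0.696070.
Rearranging for μ₀: μ₀ = (μ_n·τ_n − τ_data·x̄)/τ₀ = (13.2936·0.696070 − 0.680272·13.6) / 0.015798 = 0.001577/0.015798 ≈ 0.1.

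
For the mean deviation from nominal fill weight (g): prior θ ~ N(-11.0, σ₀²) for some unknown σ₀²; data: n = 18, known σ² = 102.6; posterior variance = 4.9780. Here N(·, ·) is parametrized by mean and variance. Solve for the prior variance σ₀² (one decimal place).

σ₀² = 39.3

For the Normal–Normal model with known σ², precisions add: τ_n = τ₀ + n/σ².
So 1/σ₀² = 1/4.9780 − 18/102.6 = 0.200884 − 0.175439 = 0.025445.
Hence σ₀² = 1/0.025445 ≈ 39.3.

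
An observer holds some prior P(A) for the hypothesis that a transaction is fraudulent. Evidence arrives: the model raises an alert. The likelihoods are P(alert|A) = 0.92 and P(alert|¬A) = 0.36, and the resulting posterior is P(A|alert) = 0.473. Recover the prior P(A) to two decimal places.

Bayes' rule in odds form gives O(A|E) = O(A)·[P(E|A)/P(E|¬A)], hence O(A) = O(A|E)/LR.
Posterior odds = 0.473/(1−0.473) = 0.8975. LR = 0.92/0.36 = 2.5556.
Prior odds = 0.8975/2.5556 = 0.3512, so P(A) = 0.3512/(1+0.3512) ≈ 0.26.

P(A) = 0.26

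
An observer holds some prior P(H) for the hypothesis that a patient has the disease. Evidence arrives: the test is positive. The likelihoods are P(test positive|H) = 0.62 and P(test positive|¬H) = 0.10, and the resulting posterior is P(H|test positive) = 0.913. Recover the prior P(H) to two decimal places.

Bayes' rule in odds form gives O(H|E) = O(H)·[P(E|H)/P(E|¬H)], hence O(H) = O(H|E)/LR.
Posterior odds = 0.913/(1−0.913) = 10.4943. LR = 0.62/0.10 = 6.2000.
Prior odds = 10.4943/6.2000 = 1.6926, so P(H) = 1.6926/(1+1.6926) ≈ 0.63.

P(H) = 0.63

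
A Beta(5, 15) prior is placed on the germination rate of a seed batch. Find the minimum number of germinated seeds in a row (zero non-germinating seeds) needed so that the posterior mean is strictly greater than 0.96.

k = 356

After k germinated seeds and 0 non-germinating seeds the posterior is Beta(5+k, 15), with mean (5+k)/(5+15+k).
Set (5+k)/(20+k) > 0.96 and solve: k > (0.96·20 − 5)/(1 − 0.96) = 355.000.
The smallest integer exceeding 355.000 is 356, and checking k=356: (361)/(376) = 0.9601 > 0.96.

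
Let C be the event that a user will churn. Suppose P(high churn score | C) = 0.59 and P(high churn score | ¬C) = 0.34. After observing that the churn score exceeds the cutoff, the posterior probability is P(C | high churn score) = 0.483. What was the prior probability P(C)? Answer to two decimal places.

P(C) = 0.35

Bayes' rule in odds form gives O(C|E) = O(C)·[P(E|C)/P(E|¬C)], hence O(C) = O(C|E)/LR.
Posterior odds = 0.483/(1−0.483) = 0.9342. LR = 0.59/0.34 = 1.7353.
Prior odds = 0.9342/1.7353 = 0.5384, so P(C) = 0.5384/(1+0.5384) ≈ 0.35.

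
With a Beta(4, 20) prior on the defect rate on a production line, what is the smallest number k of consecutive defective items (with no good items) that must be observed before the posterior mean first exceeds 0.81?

After k defective items and 0 good items the posterior is Beta(4+k, 20), with mean (4+k)/(4+20+k).
Set (4+k)/(24+k) > 0.81 and solve: k > (0.81·24 − 4)/(1 − 0.81) = 81.263.
The smallest integer exceeding 81.263 is 82, and checking k=82: (86)/(106) = 0.8113 > 0.81.

k = 82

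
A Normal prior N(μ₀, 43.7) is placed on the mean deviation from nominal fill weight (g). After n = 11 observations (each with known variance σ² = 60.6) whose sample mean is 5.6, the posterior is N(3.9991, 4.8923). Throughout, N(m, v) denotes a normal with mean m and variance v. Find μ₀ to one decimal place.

With known observation variance, the Normal–Normal posterior has precision τ_n = τ₀ + n/σ² and mean μ_n = (τ₀μ₀ + (n/σ²)x̄)/τ_n.
Here τ₀ = 1/43.7 = 0.022883 and τ_data = 11/60.6 = 0.181518, so τ_n = 0.204401.
Rearranging for μ₀: μ₀ = (μ_n·τ_n − τ_data·x̄)/τ₀ = (3.9991·0.204401 − 0.181518·5.6) / 0.022883 = -0.199081/0.022883 ≈ -8.7.

μ₀ = -8.7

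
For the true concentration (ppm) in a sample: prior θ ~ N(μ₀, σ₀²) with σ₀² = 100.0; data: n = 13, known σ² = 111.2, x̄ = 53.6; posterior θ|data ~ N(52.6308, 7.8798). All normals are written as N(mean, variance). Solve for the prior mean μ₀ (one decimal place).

μ₀ = 41.3

With known observation variance, the Normal–Normal posterior has precision τ_n = τ₀ + n/σ² and mean μ_n = (τ₀μ₀ + (n/σ²)x̄)/τ_n.
Here τ₀ = 1/100.0 = 0.010000 and τ_data = 13/111.2 = 0.116906, so τ_n = 0.126906.
Rearranging for μ₀: μ₀ = (μ_n·τ_n − τ_data·x̄)/τ₀ = (52.6308·0.126906 − 0.116906·53.6) / 0.010000 = 0.413003/0.010000 ≈ 41.3.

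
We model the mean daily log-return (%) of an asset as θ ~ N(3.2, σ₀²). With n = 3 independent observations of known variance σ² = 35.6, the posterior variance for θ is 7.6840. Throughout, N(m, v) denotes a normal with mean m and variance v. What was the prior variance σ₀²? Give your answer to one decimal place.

For the Normal–Normal model with known σ², precisions add: τ_n = τ₀ + n/σ².
So 1/σ₀² = 1/7.6840 − 3/35.6 = 0.130141 − 0.084270 = 0.045871.
Hence σ₀² = 1/0.045871 ≈ 21.8.

σ₀² = 21.8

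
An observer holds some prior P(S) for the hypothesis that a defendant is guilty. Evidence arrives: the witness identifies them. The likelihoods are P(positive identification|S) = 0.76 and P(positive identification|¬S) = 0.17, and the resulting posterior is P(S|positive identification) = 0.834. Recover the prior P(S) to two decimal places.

P(S) = 0.53

In odds form, posterior odds = prior odds × likelihood ratio, so prior odds = posterior odds ÷ LR.
Posterior odds = 0.834/(1−0.834) = 5.0241. LR = 0.76/0.17 = 4.4706.
Prior odds = 5.0241/4.4706 = 1.1238, so P(S) = 1.1238/(1+1.1238) ≈ 0.53.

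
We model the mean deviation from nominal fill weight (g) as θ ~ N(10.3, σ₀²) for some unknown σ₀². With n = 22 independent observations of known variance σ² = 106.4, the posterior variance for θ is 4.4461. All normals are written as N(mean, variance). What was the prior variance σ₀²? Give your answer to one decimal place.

σ₀² = 55.1

For the Normal–Normal model with known σ², precisions add: τ_n = τ₀ + n/σ².
So 1/σ₀² = 1/4.4461 − 22/106.4 = 0.224916 − 0.206767 = 0.018149.
Hence σ₀² = 1/0.018149 ≈ 55.1.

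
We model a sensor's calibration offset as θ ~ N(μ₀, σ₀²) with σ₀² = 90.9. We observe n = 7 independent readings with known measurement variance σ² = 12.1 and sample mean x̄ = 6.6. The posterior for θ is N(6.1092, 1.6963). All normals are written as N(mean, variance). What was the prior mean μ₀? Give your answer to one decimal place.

μ₀ = -19.7

With known observation variance, the Normal–Normal posterior has precision τ_n = τ₀ + n/σ² and mean μ_n = (τ₀μ₀ + (n/σ²)x̄)/τ_n.
Here τ₀ = 1/90.9 = 0.011001 and τ_data = 7/12.1 = 0.578512, so τ_n = 0.589513.
Rearranging for μ₀: μ₀ = (μ_n·τ_n − τ_data·x̄)/τ₀ = (6.1092·0.589513 − 0.578512·6.6) / 0.011001 = -0.216726/0.011001 ≈ -19.7.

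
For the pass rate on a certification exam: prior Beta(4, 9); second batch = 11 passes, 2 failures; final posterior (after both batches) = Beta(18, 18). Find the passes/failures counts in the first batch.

Sequential conjugate updates are equivalent to a single update on the pooled data, so total successes = posterior α − prior α and total failures = posterior β − prior β.
Total across both batches: 18−4=14 passes, 18−9=9 failures.
Subtract the second batch: 14−11=3 passes and 9−2=7 failures.

3 passes and 7 failures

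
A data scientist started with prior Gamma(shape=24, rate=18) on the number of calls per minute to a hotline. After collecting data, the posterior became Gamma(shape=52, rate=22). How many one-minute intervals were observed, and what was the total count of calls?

A Gamma(α, β) prior (rate parametrization) on a Poisson rate with n observations summing to S gives posterior Gamma(α+S, β+n).
Matching: Σxᵢ = 52 − 24 = 28 and n = 22 − 18 = 4.

n = 4 one-minute intervals with total 28 calls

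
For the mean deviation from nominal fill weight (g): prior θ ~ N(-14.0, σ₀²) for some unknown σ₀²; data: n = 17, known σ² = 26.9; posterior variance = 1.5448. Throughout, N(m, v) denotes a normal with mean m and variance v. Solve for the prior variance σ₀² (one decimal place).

Posterior precision equals prior precision plus data precision: 1/σ_n² = 1/σ₀² + n/σ².
So 1/σ₀² = 1/1.5448 − 17/26.9 = 0.647333 − 0.631970 = 0.015363.
Hence σ₀² = 1/0.015363 ≈ 65.1.

σ₀² = 65.1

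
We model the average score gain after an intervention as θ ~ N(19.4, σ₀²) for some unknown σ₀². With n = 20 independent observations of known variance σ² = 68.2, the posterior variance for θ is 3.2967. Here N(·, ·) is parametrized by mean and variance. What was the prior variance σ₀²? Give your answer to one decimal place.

For the Normal–Normal model with known σ², precisions add: τ_n = τ₀ + n/σ².
So 1/σ₀² = 1/3.2967 − 20/68.2 = 0.303334 − 0.293255 = 0.010079.
Hence σ₀² = 1/0.010079 ≈ 99.2.

σ₀² = 99.2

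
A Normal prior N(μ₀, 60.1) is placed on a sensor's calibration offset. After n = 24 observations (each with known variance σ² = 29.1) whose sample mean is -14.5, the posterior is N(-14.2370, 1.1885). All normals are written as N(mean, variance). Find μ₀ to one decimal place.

μ₀ = -1.2

With known observation variance, the Normal–Normal posterior has precision τ_n = τ₀ + n/σ² and mean μ_n = (τ₀μ₀ + (n/σ²)x̄)/τ_n.
Here τ₀ = 1/60.1 = 0.016639 and τ_data = 24/29.1 = 0.824742, so τ_n = 0.841381.
Rearranging for μ₀: μ₀ = (μ_n·τ_n − τ_data·x̄)/τ₀ = (-14.2370·0.841381 − 0.824742·-14.5) / 0.016639 = -0.019982/0.016639 ≈ -1.2.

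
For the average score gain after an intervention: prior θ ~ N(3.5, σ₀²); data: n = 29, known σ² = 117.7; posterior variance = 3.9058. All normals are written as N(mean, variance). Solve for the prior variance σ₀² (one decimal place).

σ₀² = 103.7

For the Normal–Normal model with known σ², precisions add: τ_n = τ₀ + n/σ².
So 1/σ₀² = 1/3.9058 − 29/117.7 = 0.256029 − 0.246389 = 0.009640.
Hence σ₀² = 1/0.009640 ≈ 103.7.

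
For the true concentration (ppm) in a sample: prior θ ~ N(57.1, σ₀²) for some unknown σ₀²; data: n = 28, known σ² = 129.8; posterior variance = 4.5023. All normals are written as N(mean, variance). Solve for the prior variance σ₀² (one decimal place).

σ₀² = 156.4

Posterior precision equals prior precision plus data precision: 1/σ_n² = 1/σ₀² + n/σ².
So 1/σ₀² = 1/4.5023 − 28/129.8 = 0.222109 − 0.215716 = 0.006393.
Hence σ₀² = 1/0.006393 ≈ 156.4.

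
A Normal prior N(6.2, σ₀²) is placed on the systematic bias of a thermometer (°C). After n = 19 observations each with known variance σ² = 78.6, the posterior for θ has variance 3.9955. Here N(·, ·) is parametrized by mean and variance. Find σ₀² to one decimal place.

For the Normal–Normal model with known σ², precisions add: τ_n = τ₀ + n/σ².
So 1/σ₀² = 1/3.9955 − 19/78.6 = 0.250282 − 0.241730 = 0.008552.
Hence σ₀² = 1/0.008552 ≈ 116.9.

σ₀² = 116.9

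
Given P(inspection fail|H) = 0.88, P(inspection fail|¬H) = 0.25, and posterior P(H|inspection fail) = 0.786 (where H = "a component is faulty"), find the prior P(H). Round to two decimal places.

P(H) = 0.51

Bayes' rule in odds form gives O(H|E) = O(H)·[P(E|H)/P(E|¬H)], hence O(H) = O(H|E)/LR.
Posterior odds = 0.786/(1−0.786) = 3.6729. LR = 0.88/0.25 = 3.5200.
Prior odds = 3.6729/3.5200 = 1.0434, so P(H) = 1.0434/(1+1.0434) ≈ 0.51.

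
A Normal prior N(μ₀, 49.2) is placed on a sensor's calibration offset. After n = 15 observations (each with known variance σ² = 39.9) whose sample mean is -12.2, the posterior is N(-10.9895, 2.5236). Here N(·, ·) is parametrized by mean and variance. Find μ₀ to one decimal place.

The posterior mean is a precision-weighted average: μ_n = (τ₀μ₀ + τ_data·x̄)/(τ₀+τ_data), with τ₀=1/σ₀² and τ_data=n/σ².
Here τ₀ = 1/49.2 = 0.020325 and τ_data = 15/39.9 = 0.375940, so τ_n = 0.396265.
Rearranging for μ₀: μ₀ = (μ_n·τ_n − τ_data·x̄)/τ₀ = (-10.9895·0.396265 − 0.375940·-12.2) / 0.020325 = 0.231714/0.020325 ≈ 11.4.

μ₀ = 11.4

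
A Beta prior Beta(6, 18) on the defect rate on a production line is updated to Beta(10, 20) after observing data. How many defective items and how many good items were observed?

A Beta(α, β) prior with s successes and f failures in binomial data gives a Beta(α+s, β+f) posterior.
So s = 10 − 6 = 4 and f = 20 − 18 = 2.

4 defective items and 2 good items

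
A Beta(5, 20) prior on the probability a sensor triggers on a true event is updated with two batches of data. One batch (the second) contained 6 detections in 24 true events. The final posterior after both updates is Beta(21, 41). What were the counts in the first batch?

10 detections and 3 misses

Sequential conjugate updates are equivalent to a single update on the pooled data, so total successes = posterior α − prior α and total failures = posterior β − prior β.
Total across both batches: 21−5=16 detections, 41−20=21 misses.
Subtract the second batch: 16−6=10 detections and 21−18=3 misses.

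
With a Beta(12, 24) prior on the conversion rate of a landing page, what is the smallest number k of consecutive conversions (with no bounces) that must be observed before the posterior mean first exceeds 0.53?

After k conversions and 0 bounces the posterior is Beta(12+k, 24), with mean (12+k)/(12+24+k).
Set (12+k)/(36+k) > 0.53 and solve: k > (0.53·36 − 12)/(1 − 0.53) = 15.064.
The smallest integer exceeding 15.064 is 16.

k = 16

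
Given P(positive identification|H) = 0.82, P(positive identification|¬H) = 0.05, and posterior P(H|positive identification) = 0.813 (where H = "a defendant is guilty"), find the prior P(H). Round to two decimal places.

Bayes' rule in odds form gives O(H|E) = O(H)·[P(E|H)/P(E|¬H)], hence O(H) = O(H|E)/LR.
Posterior odds = 0.813/(1−0.813) = 4.3476. LR = 0.82/0.05 = 16.4000.
Prior odds = 4.3476/16.4000 = 0.2651, so P(H) = 0.2651/(1+0.2651) ≈ 0.21.

P(H) = 0.21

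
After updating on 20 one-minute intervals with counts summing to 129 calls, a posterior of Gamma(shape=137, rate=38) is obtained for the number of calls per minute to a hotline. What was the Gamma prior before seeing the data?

A Gamma(α, β) prior (rate parametrization) on a Poisson rate with n observations summing to S gives posterior Gamma(α+S, β+n).
So α = 137 − 129 = 8 and β = 38 − 20 = 18.

Gamma(shape=8, rate=18)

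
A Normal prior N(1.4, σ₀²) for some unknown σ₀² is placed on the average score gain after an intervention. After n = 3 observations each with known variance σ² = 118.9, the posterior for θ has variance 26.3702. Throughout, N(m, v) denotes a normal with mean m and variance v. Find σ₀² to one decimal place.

Posterior precision equals prior precision plus data precision: 1/σ_n² = 1/σ₀² + n/σ².
So 1/σ₀² = 1/26.3702 − 3/118.9 = 0.037922 − 0.025231 = 0.012691.
Hence σ₀² = 1/0.012691 ≈ 78.8.

σ₀² = 78.8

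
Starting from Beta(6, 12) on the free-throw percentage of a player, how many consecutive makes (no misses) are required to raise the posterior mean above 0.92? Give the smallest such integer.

k = 133

After k makes and 0 misses the posterior is Beta(6+k, 12), with mean (6+k)/(6+12+k).
Set (6+k)/(18+k) > 0.92 and solve: k > (0.92·18 − 6)/(1 − 0.92) = 132.000.
The smallest integer exceeding 132.000 is 133, and checking k=133: (139)/(151) = 0.9205 > 0.92.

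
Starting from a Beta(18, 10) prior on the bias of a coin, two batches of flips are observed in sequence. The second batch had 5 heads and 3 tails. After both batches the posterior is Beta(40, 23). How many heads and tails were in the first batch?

17 heads and 10 tails

Sequential conjugate updates are equivalent to a single update on the pooled data, so total successes = posterior α − prior α and total failures = posterior β − prior β.
Total across both batches: 40−18=22 heads, 23−10=13 tails.
Subtract the second batch: 22−5=17 heads and 13−3=10 tails.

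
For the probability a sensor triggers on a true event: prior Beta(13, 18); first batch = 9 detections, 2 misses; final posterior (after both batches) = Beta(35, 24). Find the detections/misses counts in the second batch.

13 detections and 4 misses

Sequential conjugate updates are equivalent to a single update on the pooled data, so total successes = posterior α − prior α and total failures = posterior β − prior β.
Total across both batches: 35−13=22 detections, 24−18=6 misses.
Subtract the first batch: 22−9=13 detections and 6−2=4 misses.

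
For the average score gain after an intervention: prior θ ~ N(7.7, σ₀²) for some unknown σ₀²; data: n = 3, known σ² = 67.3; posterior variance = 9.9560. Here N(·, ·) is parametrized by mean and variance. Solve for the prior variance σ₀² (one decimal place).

For the Normal–Normal model with known σ², precisions add: τ_n = τ₀ + n/σ².
So 1/σ₀² = 1/9.9560 − 3/67.3 = 0.100442 − 0.044577 = 0.055865.
Hence σ₀² = 1/0.055865 ≈ 17.9.

σ₀² = 17.9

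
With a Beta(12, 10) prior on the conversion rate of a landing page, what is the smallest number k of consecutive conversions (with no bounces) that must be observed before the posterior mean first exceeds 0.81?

After k conversions and 0 bounces the posterior is Beta(12+k, 10), with mean (12+k)/(12+10+k).
Set (12+k)/(22+k) > 0.81 and solve: k > (0.81·22 − 12)/(1 − 0.81) = 30.632.
The smallest integer exceeding 30.632 is 31, and checking k=31: (43)/(53) = 0.8113 > 0.81.

k = 31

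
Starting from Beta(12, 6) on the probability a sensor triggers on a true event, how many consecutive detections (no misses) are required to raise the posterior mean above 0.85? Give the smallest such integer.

k = 23

After k detections and 0 misses the posterior is Beta(12+k, 6), with mean (12+k)/(12+6+k).
Set (12+k)/(18+k) > 0.85 and solve: k > (0.85·18 − 12)/(1 − 0.85) = 22.000.
The smallest integer exceeding 22.000 is 23.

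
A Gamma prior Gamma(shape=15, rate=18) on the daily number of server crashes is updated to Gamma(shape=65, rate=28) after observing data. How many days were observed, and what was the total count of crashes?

n = 10 days with total 50 crashes

Gamma–Poisson conjugacy: posterior shape = α + Σxᵢ, posterior rate = β + n.
Matching: Σxᵢ = 65 − 15 = 50 and n = 28 − 18 = 10.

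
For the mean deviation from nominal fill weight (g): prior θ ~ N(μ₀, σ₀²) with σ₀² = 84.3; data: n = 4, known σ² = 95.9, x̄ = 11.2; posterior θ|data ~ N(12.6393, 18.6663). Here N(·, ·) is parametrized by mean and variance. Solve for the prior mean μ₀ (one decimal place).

With known observation variance, the Normal–Normal posterior has precision τ_n = τ₀ + n/σ² and mean μ_n = (τ₀μ₀ + (n/σ²)x̄)/τ_n.
Here τ₀ = 1/84.3 = 0.011862 and τ_data = 4/95.9 = 0.041710, so τ_n = 0.053572.
Rearranging for μ₀: μ₀ = (μ_n·τ_n − τ_data·x̄)/τ₀ = (12.6393·0.053572 − 0.041710·11.2) / 0.011862 = 0.209961/0.011862 ≈ 17.7.

μ₀ = 17.7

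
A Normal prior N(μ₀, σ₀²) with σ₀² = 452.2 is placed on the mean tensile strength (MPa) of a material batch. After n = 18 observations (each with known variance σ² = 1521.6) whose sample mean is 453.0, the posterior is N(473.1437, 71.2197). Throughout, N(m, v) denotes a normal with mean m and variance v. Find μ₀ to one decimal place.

The posterior mean is a precision-weighted average: μ_n = (τ₀μ₀ + τ_data·x̄)/(τ₀+τ_data), with τ₀=1/σ₀² and τ_data=n/σ².
Here τ₀ = 1/452.2 = 0.002211 and τ_data = 18/1521.6 = 0.011830, so τ_n = 0.014041.
Rearranging for μ₀: μ₀ = (μ_n·τ_n − τ_data·x̄)/τ₀ = (473.1437·0.014041 − 0.011830·453.0) / 0.002211 = 1.284421/0.002211 ≈ 580.9.

μ₀ = 580.9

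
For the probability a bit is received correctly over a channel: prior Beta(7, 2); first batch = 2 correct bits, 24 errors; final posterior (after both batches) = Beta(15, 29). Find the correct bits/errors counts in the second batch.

Sequential conjugate updates are equivalent to a single update on the pooled data, so total successes = posterior α − prior α and total failures = posterior β − prior β.
Total across both batches: 15−7=8 correct bits, 29−2=27 errors.
Subtract the first batch: 8−2=6 correct bits and 27−24=3 errors.

6 correct bits and 3 errors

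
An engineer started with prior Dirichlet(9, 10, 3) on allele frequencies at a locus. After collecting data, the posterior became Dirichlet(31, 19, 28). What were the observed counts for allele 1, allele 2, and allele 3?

For a Dirichlet(α) prior with multinomial counts c, the posterior is Dirichlet(α + c) componentwise.
Counts are posterior − prior componentwise: 31−9=22, 19−10=9, 28−3=25.

counts (22, 9, 25)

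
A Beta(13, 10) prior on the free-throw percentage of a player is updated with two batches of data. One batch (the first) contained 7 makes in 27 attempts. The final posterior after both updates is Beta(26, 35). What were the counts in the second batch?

6 makes and 5 misses

Sequential conjugate updates are equivalent to a single update on the pooled data, so total successes = posterior α − prior α and total failures = posterior β − prior β.
Total across both batches: 26−13=13 makes, 35−10=25 misses.
Subtract the first batch: 13−7=6 makes and 25−20=5 misses.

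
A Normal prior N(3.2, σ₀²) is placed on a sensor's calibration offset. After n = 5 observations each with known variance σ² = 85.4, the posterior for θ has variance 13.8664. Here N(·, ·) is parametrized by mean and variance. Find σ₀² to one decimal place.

σ₀² = 73.7

For the Normal–Normal model with known σ², precisions add: τ_n = τ₀ + n/σ².
So 1/σ₀² = 1/13.8664 − 5/85.4 = 0.072117 − 0.058548 = 0.013569.
Hence σ₀² = 1/0.013569 ≈ 73.7.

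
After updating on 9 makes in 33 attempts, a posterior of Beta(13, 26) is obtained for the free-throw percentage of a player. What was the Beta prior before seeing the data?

Beta(4, 2)

A Beta(a, b) prior with s successes and f failures in binomial data gives a Beta(a+s, b+f) posterior.
Subtract the data counts: 13−9=4, 26−24=2.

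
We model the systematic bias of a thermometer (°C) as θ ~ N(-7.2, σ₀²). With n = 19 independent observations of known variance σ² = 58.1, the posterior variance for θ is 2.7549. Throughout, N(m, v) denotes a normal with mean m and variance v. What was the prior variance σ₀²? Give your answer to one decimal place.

σ₀² = 27.8

For the Normal–Normal model with known σ², precisions add: τ_n = τ₀ + n/σ².
So 1/σ₀² = 1/2.7549 − 19/58.1 = 0.362990 − 0.327022 = 0.035968.
Hence σ₀² = 1/0.035968 ≈ 27.8.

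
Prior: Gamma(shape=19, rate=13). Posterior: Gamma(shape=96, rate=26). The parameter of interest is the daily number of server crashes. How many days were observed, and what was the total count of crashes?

n = 13 days with total 77 crashes

A Gamma(α, β) prior (rate parametrization) on a Poisson rate with n observations summing to S gives posterior Gamma(α+S, β+n).
Matching: Σxᵢ = 96 − 19 = 77 and n = 26 − 13 = 13.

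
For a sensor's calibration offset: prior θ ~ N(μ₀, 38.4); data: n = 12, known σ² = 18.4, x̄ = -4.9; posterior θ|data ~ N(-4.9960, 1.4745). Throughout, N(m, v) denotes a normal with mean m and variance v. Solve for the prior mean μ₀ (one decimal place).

μ₀ = -7.4

With known observation variance, the Normal–Normal posterior has precision τ_n = τ₀ + n/σ² and mean μ_n = (τ₀μ₀ + (n/σ²)x̄)/τ_n.
Here τ₀ = 1/38.4 = 0.026042 and τ_data = 12/18.4 = 0.652174, so τ_n = 0.678216.
Rearranging for μ₀: μ₀ = (μ_n·τ_n − τ_data·x̄)/τ₀ = (-4.9960·0.678216 − 0.652174·-4.9) / 0.026042 = -0.192715/0.026042 ≈ -7.4.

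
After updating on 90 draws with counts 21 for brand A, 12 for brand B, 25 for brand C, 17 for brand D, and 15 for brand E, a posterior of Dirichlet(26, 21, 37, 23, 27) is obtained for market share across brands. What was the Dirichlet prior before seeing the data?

Dirichlet(5, 9, 12, 6, 12)

For a Dirichlet(α) prior with multinomial counts c, the posterior is Dirichlet(α + c) componentwise.
Subtract each count from the matching posterior parameter: 26−21=5, 21−12=9, 37−25=12, 23−17=6, 27−15=12.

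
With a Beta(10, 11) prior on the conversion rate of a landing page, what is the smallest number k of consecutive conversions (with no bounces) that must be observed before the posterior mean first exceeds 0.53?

After k conversions and 0 bounces the posterior is Beta(10+k, 11), with mean (10+k)/(10+11+k).
Set (10+k)/(21+k) > 0.53 and solve: k > (0.53·21 − 10)/(1 − 0.53) = 2.404.
The smallest integer exceeding 2.404 is 3, and checking k=3: (13)/(24) = 0.5417 > 0.53.

k = 3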